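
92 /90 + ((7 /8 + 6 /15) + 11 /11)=3.30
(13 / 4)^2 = 10.56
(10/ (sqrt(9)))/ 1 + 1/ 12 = 41/ 12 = 3.42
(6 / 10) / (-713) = -3 / 3565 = -0.00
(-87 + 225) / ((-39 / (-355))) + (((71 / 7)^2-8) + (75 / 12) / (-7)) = 3440153 / 2548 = 1350.14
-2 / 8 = -1 / 4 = -0.25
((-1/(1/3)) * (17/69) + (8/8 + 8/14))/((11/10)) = 1340/1771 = 0.76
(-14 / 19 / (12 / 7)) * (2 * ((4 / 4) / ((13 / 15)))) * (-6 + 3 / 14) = 5.74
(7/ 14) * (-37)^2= 1369/ 2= 684.50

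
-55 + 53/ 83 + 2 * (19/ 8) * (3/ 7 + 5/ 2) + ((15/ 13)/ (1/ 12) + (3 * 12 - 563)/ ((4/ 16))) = -128981347/ 60424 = -2134.60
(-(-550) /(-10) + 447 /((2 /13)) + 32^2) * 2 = 7749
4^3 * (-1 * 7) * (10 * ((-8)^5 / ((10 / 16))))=234881024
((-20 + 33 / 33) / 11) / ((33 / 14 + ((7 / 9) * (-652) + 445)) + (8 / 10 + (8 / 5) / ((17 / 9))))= 40698 / 1369115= 0.03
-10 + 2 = -8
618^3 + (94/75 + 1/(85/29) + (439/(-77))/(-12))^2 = 4044312691197773569/17134810000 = 236029036.28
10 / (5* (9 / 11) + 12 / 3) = 110 / 89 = 1.24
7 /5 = 1.40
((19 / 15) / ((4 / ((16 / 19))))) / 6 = 2 / 45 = 0.04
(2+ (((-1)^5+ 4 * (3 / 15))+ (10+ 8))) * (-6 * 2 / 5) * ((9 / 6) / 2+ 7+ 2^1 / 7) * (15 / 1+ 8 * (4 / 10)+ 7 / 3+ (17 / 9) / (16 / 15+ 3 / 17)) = -93431151 / 11095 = -8421.01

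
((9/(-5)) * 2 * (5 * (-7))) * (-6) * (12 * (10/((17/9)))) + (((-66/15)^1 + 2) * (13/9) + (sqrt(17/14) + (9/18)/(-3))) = -24496253/510 + sqrt(238)/14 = -48030.77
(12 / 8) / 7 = 3 / 14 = 0.21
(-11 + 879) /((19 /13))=11284 /19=593.89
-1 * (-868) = 868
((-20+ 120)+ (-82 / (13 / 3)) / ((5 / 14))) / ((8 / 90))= 6876 / 13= 528.92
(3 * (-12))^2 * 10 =12960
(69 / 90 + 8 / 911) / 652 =21193 / 17819160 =0.00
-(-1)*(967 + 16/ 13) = 12587/ 13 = 968.23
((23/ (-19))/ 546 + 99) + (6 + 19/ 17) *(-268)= -1808.53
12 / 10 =1.20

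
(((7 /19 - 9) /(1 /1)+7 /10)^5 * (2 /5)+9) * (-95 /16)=74499.00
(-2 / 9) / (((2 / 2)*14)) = -1 / 63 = -0.02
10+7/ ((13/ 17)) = 249/ 13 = 19.15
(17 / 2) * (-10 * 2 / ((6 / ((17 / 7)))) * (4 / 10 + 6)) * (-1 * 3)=9248 / 7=1321.14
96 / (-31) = -96 / 31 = -3.10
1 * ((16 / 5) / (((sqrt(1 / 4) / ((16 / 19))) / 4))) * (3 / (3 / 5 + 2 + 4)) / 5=1.96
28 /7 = 4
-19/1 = -19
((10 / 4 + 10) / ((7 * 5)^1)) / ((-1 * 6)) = -5 / 84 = -0.06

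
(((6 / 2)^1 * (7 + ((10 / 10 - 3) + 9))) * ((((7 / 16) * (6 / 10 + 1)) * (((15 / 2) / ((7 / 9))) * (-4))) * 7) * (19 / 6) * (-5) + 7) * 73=9175516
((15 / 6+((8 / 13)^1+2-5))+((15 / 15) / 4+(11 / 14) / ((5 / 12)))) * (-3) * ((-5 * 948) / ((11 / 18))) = 52433406 / 1001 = 52381.02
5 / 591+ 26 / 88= 7903 / 26004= 0.30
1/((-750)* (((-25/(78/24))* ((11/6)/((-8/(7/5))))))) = -26/48125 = -0.00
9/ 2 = 4.50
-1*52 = -52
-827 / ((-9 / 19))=1745.89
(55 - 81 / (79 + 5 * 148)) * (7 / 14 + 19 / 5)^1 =107414 / 455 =236.07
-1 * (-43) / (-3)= -43 / 3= -14.33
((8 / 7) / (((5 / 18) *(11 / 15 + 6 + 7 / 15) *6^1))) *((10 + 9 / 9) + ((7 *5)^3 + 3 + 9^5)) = 203876 / 21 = 9708.38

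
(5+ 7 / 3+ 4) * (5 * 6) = 340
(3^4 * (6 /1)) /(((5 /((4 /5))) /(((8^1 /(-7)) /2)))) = -7776 /175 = -44.43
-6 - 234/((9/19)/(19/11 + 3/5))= -63562/55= -1155.67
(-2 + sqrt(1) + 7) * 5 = 30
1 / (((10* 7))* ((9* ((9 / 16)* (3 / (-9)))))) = -8 / 945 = -0.01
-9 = -9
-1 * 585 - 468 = -1053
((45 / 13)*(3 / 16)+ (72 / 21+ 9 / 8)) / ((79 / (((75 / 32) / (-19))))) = -0.01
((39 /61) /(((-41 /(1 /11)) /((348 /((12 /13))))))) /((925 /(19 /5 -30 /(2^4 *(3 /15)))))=3278769 /1017907000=0.00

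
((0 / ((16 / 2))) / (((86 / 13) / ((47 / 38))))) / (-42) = 0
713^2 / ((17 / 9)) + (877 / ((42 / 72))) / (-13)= 269020.88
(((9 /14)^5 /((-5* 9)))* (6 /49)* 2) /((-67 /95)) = 373977 /441419048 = 0.00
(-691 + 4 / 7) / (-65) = 4833 / 455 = 10.62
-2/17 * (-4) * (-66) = -528/17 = -31.06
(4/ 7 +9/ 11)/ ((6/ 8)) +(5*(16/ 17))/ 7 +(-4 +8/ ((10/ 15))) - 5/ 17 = 40177/ 3927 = 10.23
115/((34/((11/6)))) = 1265/204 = 6.20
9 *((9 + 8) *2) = 306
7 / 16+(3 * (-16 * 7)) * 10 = -53753 / 16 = -3359.56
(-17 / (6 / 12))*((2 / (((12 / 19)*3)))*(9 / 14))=-323 / 14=-23.07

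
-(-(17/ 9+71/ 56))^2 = -2531281/ 254016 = -9.97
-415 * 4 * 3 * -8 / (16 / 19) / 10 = 4731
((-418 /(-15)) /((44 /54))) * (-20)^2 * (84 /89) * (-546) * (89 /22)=-28519069.09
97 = 97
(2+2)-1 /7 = 27 /7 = 3.86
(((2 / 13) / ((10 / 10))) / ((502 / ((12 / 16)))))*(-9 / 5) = -27 / 65260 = -0.00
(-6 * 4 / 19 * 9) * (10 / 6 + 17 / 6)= -972 / 19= -51.16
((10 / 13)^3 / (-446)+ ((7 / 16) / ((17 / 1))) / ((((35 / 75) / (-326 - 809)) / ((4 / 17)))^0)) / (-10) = -3293517 / 1332612320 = -0.00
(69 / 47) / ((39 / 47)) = 23 / 13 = 1.77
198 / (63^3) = 22 / 27783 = 0.00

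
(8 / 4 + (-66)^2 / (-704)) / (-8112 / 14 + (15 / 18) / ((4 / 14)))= 1407 / 193708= 0.01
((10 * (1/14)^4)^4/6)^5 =95367431640625/363411940690896652650310714793910268632333035450156584625883757452920837947448029794533376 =0.00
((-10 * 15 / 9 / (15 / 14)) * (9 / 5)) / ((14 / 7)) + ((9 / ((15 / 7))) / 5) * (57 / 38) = -12.74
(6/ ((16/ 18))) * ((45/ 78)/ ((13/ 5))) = 2025/ 1352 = 1.50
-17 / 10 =-1.70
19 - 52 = -33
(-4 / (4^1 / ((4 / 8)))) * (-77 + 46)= 31 / 2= 15.50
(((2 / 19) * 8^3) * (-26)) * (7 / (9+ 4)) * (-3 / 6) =7168 / 19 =377.26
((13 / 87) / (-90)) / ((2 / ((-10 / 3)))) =13 / 4698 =0.00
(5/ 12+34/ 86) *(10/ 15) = 419/ 774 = 0.54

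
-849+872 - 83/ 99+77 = 9817/ 99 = 99.16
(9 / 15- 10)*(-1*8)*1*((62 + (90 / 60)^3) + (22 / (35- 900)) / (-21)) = 446522137 / 90825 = 4916.29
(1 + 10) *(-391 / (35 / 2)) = -8602 / 35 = -245.77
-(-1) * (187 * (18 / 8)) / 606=561 / 808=0.69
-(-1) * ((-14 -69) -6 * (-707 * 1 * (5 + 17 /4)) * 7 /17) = 16074.03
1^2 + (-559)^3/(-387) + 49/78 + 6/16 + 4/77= 32530670143/72072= 451363.50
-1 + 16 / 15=1 / 15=0.07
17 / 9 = 1.89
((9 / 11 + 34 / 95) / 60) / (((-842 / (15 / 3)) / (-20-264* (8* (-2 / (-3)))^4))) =1772128283 / 71271090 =24.86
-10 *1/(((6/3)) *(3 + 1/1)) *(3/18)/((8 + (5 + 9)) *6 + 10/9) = -15/9584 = -0.00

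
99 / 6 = 33 / 2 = 16.50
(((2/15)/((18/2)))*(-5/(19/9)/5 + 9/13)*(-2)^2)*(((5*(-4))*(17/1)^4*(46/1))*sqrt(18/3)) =-245885824*sqrt(6)/247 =-2438440.50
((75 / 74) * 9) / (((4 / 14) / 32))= 37800 / 37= 1021.62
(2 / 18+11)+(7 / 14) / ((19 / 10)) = 1945 / 171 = 11.37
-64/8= -8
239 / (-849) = -0.28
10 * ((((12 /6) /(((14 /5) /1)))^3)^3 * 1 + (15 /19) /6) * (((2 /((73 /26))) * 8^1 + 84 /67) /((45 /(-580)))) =-1814366563180400 /11250061034709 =-161.28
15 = 15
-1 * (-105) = 105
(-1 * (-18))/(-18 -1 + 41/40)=-720/719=-1.00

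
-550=-550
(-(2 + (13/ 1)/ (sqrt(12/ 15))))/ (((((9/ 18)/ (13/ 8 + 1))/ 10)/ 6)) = -5208.35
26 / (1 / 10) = 260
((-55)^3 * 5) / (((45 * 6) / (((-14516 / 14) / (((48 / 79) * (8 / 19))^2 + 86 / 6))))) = 221864.33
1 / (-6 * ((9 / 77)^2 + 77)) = -5929 / 2739684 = -0.00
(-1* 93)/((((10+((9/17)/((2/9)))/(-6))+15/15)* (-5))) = 6324/3605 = 1.75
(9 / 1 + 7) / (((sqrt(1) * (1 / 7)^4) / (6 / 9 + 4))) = 537824 / 3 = 179274.67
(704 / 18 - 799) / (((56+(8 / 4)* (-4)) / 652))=-1114757 / 108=-10321.82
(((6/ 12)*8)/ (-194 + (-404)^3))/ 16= -1/ 263757832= -0.00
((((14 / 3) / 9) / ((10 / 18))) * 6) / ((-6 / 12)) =-56 / 5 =-11.20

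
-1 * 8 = -8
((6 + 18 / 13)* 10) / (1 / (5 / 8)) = 600 / 13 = 46.15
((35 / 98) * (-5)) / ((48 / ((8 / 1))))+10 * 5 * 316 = 1327175 / 84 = 15799.70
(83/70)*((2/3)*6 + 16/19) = 3818/665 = 5.74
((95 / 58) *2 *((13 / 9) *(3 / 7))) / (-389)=-1235 / 236901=-0.01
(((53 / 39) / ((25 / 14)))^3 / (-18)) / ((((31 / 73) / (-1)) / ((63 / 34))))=52188236842 / 488454890625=0.11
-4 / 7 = -0.57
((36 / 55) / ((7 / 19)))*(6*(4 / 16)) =1026 / 385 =2.66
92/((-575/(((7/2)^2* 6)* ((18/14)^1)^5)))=-354294/8575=-41.32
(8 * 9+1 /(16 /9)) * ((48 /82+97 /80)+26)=105856497 /52480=2017.08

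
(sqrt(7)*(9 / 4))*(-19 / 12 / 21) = -19*sqrt(7) / 112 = -0.45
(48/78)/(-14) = -4/91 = -0.04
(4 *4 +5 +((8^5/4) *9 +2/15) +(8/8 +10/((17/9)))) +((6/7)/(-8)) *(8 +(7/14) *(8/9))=43883941/595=73754.52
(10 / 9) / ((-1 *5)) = -2 / 9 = -0.22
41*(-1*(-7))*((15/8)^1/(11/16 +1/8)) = 8610/13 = 662.31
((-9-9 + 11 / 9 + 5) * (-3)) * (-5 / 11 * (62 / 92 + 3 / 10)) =-11872 / 759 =-15.64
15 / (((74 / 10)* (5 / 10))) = 150 / 37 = 4.05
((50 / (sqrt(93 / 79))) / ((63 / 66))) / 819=1100 * sqrt(7347) / 1599507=0.06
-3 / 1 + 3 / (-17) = -54 / 17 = -3.18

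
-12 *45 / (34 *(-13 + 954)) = -270 / 15997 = -0.02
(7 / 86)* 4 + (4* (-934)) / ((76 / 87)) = -3493828 / 817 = -4276.41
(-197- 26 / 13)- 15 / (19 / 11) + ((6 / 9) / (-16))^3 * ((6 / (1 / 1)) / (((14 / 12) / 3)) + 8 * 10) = -95464805 / 459648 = -207.69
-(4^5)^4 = -1099511627776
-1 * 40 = -40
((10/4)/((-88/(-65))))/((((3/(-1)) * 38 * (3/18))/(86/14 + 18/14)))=-0.72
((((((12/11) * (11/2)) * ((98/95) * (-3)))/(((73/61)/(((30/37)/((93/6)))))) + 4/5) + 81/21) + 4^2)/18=368339689/334086690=1.10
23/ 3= 7.67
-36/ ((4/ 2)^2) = -9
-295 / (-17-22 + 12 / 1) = 295 / 27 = 10.93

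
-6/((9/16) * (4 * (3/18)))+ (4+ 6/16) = -93/8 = -11.62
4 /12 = 0.33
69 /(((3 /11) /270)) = 68310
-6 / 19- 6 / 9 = -56 / 57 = -0.98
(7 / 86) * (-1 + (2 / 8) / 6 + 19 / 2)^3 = 60305875 / 1188864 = 50.73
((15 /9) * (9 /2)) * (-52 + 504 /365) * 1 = -27714 /73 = -379.64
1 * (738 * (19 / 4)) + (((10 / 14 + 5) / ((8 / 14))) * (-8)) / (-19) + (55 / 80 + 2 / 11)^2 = 3510.47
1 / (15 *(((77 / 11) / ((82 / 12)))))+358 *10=3580.07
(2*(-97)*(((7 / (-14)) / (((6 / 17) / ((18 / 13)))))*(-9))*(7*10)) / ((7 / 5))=-2226150 / 13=-171242.31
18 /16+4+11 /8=13 /2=6.50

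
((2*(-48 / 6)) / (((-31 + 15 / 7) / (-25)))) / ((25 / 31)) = -1736 / 101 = -17.19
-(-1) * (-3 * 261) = -783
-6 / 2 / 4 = -3 / 4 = -0.75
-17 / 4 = -4.25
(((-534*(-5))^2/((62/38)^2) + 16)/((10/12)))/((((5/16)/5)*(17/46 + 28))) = 130629760768/72075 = 1812414.30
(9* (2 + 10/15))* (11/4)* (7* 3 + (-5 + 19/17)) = 19206/17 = 1129.76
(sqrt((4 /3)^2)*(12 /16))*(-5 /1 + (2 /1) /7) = -33 /7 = -4.71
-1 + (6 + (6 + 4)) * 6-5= 90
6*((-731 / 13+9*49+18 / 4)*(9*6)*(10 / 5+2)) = 6558408 / 13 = 504492.92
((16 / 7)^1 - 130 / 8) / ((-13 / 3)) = 1173 / 364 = 3.22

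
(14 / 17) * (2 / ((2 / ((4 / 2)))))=28 / 17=1.65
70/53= 1.32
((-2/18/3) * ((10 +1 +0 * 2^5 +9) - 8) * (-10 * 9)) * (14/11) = 50.91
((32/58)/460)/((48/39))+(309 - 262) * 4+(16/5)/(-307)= 769892743/4095380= 187.99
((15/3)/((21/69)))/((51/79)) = 9085/357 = 25.45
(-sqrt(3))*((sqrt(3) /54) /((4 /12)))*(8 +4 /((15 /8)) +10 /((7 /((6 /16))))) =-4481 /2520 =-1.78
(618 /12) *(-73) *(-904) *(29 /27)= 98559052 /27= 3650335.26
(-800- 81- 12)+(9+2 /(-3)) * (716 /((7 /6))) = 29549 /7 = 4221.29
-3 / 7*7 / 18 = -1 / 6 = -0.17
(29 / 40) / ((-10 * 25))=-29 / 10000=-0.00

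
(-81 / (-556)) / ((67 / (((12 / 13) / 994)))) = 243 / 120342586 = 0.00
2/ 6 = 1/ 3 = 0.33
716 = 716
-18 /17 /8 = -9 /68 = -0.13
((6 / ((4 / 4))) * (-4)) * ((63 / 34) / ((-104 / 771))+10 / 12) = 136879 / 442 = 309.68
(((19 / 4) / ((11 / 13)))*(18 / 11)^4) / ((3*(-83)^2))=2160756 / 1109480339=0.00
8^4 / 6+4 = 2060 / 3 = 686.67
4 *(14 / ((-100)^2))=7 / 1250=0.01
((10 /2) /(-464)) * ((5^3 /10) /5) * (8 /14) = -25 /1624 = -0.02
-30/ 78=-5/ 13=-0.38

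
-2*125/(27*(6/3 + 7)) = -250/243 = -1.03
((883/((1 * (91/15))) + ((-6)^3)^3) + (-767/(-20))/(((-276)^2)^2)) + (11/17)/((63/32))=-10077550.12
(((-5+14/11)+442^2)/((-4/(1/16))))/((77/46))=-49426149/27104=-1823.57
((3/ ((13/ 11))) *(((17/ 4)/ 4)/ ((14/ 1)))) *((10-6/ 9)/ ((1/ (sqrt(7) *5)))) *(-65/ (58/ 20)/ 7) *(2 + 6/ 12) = -116875 *sqrt(7)/ 1624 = -190.41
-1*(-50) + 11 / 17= 861 / 17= 50.65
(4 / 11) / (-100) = -1 / 275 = -0.00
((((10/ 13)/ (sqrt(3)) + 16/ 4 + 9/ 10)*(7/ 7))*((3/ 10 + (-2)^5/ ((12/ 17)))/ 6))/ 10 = -66199/ 18000- 1351*sqrt(3)/ 7020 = -4.01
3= 3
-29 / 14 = -2.07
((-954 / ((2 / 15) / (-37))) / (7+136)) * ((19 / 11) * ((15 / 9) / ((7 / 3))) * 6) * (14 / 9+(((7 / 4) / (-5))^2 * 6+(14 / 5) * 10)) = 415113.34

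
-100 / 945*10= -200 / 189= -1.06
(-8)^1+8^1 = 0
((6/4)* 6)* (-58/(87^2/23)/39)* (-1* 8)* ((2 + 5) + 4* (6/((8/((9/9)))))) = 3680/1131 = 3.25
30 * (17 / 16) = 255 / 8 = 31.88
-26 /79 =-0.33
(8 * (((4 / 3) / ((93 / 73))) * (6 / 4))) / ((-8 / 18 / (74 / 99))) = -21608 / 1023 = -21.12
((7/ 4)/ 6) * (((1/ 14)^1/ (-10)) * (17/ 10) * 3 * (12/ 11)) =-51/ 4400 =-0.01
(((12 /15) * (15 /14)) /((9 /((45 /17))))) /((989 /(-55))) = -1650 /117691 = -0.01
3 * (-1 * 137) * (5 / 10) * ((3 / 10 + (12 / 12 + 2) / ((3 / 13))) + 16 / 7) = -448401 / 140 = -3202.86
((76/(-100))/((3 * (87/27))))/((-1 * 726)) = 19/175450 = 0.00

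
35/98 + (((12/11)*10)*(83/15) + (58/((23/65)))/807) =174144491/2858394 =60.92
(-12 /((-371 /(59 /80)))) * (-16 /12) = -59 /1855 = -0.03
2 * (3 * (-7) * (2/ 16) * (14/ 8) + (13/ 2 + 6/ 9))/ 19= 13/ 48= 0.27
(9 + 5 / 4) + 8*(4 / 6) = 187 / 12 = 15.58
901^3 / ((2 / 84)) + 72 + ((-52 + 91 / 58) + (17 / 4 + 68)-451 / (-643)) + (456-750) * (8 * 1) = 2291356128311005 / 74588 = 30720171184.52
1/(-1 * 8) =-1/8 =-0.12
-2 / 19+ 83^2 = 130889 / 19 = 6888.89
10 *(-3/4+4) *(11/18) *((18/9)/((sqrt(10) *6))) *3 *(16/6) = 143 *sqrt(10)/27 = 16.75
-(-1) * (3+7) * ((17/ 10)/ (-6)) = -17/ 6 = -2.83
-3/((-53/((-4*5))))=-60/53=-1.13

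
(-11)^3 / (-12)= 1331 / 12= 110.92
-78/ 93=-26/ 31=-0.84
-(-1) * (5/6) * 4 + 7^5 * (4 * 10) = 2016850/3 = 672283.33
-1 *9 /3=-3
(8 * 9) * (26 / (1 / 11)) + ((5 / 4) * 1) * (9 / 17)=1400301 / 68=20592.66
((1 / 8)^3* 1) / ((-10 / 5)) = -1 / 1024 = -0.00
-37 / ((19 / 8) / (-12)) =3552 / 19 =186.95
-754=-754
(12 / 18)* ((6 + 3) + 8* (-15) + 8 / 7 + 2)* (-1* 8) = 12080 / 21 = 575.24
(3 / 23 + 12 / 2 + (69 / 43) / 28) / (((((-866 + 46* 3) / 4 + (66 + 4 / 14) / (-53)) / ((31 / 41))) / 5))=-156405385 / 1225228584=-0.13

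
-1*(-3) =3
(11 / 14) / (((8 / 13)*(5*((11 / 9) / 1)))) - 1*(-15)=8517 / 560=15.21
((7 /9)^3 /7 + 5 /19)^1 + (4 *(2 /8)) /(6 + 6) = 0.41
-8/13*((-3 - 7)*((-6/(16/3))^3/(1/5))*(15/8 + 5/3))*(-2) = 516375/1664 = 310.32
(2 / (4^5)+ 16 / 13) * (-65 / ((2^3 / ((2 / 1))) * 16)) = -41025 / 32768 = -1.25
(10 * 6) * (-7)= -420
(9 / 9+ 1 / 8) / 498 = 3 / 1328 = 0.00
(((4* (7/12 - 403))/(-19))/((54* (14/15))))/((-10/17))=-82093/28728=-2.86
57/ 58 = 0.98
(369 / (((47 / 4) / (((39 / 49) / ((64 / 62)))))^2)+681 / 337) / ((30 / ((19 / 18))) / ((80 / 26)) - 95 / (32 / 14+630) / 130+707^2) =225709690910780739 / 31255249489309964000176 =0.00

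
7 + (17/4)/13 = 381/52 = 7.33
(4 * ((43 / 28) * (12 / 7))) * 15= 7740 / 49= 157.96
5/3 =1.67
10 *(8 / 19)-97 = -1763 / 19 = -92.79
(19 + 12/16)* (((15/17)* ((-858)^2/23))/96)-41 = 72183203/12512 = 5769.12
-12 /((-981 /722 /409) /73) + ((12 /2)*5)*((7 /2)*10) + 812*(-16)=82321982 /327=251749.18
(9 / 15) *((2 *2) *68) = 816 / 5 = 163.20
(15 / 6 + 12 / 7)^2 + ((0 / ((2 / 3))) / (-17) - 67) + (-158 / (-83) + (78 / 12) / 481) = -28484271 / 601916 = -47.32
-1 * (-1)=1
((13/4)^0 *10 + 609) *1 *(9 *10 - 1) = 55091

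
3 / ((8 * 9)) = 1 / 24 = 0.04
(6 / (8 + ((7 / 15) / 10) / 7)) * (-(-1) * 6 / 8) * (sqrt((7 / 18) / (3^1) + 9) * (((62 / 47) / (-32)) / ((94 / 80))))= -11625 * sqrt(2958) / 10612036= -0.06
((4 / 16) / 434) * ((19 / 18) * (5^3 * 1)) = 2375 / 31248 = 0.08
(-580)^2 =336400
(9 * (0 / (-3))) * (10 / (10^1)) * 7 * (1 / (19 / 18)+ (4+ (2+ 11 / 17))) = 0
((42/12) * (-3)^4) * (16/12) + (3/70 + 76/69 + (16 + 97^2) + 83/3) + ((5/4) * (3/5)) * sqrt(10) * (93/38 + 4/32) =1173 * sqrt(10)/608 + 47487647/4830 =9837.91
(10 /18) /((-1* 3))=-5 /27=-0.19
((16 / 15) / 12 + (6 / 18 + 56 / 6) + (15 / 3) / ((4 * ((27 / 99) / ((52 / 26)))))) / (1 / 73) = 124319 / 90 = 1381.32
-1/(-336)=1/336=0.00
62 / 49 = 1.27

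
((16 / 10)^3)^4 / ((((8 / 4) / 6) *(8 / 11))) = 283467841536 / 244140625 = 1161.08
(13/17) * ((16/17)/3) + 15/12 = 5167/3468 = 1.49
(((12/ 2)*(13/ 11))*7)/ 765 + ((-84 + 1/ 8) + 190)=2382901/ 22440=106.19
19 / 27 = 0.70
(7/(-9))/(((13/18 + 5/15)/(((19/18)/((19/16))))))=-112/171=-0.65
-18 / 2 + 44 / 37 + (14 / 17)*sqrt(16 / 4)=-3877 / 629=-6.16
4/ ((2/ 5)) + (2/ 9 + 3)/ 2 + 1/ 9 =211/ 18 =11.72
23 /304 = 0.08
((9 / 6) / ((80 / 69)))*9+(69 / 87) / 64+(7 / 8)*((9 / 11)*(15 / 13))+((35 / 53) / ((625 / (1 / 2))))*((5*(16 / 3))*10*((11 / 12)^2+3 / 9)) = 24017586841 / 1898994240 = 12.65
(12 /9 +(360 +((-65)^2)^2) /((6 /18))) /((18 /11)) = 1767247559 /54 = 32726806.65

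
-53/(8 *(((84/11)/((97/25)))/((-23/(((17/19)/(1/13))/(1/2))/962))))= 24712787/7143427200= 0.00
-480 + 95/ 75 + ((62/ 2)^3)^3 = 26439622160192.27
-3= -3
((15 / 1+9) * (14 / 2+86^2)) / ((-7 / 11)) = -1954392 / 7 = -279198.86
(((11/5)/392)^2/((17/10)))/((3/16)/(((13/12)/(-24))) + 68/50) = -7865/1185978752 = -0.00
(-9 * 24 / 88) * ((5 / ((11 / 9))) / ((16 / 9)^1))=-10935 / 1936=-5.65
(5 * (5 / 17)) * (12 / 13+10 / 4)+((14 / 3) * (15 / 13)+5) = 6815 / 442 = 15.42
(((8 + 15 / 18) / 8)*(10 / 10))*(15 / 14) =265 / 224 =1.18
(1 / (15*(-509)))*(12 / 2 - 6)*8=0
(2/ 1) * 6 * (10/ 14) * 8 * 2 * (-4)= -3840/ 7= -548.57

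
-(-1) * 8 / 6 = 4 / 3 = 1.33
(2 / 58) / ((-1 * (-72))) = 0.00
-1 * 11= -11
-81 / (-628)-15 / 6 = -1489 / 628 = -2.37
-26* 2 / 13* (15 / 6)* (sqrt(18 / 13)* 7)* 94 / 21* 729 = -685260* sqrt(26) / 13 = -268781.09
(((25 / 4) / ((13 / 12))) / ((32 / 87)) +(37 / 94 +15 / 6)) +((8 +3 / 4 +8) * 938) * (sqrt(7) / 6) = 363251 / 19552 +31423 * sqrt(7) / 12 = 6946.70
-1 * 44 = -44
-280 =-280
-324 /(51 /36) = -3888 /17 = -228.71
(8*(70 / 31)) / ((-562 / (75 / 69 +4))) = -32760 / 200353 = -0.16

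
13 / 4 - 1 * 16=-51 / 4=-12.75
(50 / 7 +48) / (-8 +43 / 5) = 1930 / 21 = 91.90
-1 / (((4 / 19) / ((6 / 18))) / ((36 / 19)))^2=-9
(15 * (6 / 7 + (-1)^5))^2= 225 / 49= 4.59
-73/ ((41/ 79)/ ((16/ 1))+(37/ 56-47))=645904/ 409723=1.58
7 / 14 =1 / 2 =0.50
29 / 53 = 0.55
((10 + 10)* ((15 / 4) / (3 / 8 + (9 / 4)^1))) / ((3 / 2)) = 400 / 21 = 19.05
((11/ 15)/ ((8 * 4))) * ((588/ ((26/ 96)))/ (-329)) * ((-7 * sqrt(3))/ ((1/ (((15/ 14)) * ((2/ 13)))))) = 1386 * sqrt(3)/ 7943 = 0.30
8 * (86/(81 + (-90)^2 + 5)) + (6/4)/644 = 455351/5271784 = 0.09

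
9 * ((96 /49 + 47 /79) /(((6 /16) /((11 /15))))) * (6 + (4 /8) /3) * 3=16096036 /19355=831.62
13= 13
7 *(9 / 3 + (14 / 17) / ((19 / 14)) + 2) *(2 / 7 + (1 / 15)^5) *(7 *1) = 19253282489 / 245278125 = 78.50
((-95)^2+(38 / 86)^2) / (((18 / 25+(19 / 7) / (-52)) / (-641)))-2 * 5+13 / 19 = -1849468788873421 / 213491087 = -8662978.93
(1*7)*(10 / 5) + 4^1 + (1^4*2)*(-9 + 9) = 18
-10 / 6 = -1.67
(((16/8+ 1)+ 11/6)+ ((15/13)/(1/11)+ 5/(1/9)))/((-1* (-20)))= 4877/1560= 3.13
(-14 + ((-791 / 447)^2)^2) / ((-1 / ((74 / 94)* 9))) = 29.72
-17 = -17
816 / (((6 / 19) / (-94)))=-242896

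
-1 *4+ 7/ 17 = -61/ 17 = -3.59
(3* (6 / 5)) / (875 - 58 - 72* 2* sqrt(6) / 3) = 864* sqrt(6) / 3268325 + 14706 / 3268325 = 0.01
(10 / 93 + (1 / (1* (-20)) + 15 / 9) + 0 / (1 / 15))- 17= -9471 / 620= -15.28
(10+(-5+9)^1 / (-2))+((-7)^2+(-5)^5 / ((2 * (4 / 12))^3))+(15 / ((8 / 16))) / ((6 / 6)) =-83679 / 8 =-10459.88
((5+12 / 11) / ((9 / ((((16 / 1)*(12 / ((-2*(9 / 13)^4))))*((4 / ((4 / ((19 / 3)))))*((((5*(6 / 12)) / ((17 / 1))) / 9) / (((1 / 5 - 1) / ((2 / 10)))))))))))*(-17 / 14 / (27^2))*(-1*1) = 363581530 / 29831377653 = 0.01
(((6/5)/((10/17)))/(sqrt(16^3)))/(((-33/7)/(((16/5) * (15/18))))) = -119/6600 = -0.02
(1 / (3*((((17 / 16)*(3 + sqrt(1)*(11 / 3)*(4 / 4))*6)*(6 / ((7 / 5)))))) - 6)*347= -7961221 / 3825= -2081.36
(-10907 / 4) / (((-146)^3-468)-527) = 10907 / 12452524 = 0.00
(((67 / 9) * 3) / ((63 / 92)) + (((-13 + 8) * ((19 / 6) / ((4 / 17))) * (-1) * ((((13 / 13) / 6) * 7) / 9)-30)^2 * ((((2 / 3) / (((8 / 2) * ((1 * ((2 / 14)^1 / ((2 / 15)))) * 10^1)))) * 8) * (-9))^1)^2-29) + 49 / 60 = 257090.25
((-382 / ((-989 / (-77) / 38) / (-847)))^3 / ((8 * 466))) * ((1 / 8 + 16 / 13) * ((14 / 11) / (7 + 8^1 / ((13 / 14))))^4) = 14077156526.32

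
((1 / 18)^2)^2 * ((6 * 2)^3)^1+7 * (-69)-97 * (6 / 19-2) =-319.62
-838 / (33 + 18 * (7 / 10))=-2095 / 114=-18.38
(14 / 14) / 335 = 0.00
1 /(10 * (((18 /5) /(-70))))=-35 /18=-1.94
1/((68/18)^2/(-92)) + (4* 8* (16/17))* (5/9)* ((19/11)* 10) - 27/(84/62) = 105198613/400554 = 262.63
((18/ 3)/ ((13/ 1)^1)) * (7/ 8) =21/ 52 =0.40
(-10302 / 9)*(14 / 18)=-24038 / 27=-890.30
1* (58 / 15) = 58 / 15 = 3.87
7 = 7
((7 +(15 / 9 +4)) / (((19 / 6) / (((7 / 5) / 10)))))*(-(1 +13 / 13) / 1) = -28 / 25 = -1.12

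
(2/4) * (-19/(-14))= 0.68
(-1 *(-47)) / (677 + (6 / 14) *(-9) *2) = 329 / 4685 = 0.07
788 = 788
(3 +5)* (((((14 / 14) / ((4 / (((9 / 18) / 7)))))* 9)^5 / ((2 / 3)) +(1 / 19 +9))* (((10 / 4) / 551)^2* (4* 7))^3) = 2960235886515625 / 213426930160936843108352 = 0.00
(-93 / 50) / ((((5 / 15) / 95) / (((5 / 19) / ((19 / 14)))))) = -1953 / 19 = -102.79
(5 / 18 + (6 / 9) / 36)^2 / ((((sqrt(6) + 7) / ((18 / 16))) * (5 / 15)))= 56 / 1161 - 8 * sqrt(6) / 1161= 0.03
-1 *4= -4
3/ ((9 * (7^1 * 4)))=1/ 84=0.01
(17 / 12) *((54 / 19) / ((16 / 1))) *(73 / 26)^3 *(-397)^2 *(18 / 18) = 9380824794009 / 10686208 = 877844.11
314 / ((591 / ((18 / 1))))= 1884 / 197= 9.56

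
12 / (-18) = -2 / 3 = -0.67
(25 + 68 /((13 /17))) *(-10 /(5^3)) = -2962 /325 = -9.11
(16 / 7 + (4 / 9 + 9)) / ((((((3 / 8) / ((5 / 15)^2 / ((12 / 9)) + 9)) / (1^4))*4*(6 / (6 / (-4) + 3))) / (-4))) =-80551 / 1134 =-71.03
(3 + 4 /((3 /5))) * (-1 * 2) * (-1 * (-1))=-58 /3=-19.33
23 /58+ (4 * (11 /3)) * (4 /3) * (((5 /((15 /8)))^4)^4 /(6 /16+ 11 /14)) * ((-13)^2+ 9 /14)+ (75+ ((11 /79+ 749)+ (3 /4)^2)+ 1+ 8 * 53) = 3450254742753696504782671 /184616710782192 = 18688745607.78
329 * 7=2303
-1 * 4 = -4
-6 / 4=-3 / 2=-1.50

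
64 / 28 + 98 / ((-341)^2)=1861182 / 813967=2.29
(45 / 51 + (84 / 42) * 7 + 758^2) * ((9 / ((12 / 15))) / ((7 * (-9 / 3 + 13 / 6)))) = -263731707 / 238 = -1108116.42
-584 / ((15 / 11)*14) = -3212 / 105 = -30.59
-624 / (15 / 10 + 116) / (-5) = 1248 / 1175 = 1.06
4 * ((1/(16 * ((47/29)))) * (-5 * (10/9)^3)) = -36250/34263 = -1.06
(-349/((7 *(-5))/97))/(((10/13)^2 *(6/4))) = 5721157/5250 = 1089.74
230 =230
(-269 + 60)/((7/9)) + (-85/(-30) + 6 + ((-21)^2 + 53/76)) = 181.82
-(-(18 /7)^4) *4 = 174.89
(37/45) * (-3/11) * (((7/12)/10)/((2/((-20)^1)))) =0.13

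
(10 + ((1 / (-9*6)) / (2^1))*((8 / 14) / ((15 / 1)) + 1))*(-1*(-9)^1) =113291 / 1260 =89.91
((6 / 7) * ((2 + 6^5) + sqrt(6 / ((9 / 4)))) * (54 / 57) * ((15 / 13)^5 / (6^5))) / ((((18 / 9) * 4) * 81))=3125 * sqrt(6) / 14222007072 + 12153125 / 4740669024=0.00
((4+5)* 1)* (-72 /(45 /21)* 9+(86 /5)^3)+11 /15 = 43075.17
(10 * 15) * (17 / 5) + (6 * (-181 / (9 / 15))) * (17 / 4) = -7182.50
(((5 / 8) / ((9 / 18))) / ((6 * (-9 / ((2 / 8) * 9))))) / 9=-5 / 864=-0.01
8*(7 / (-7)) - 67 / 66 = -595 / 66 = -9.02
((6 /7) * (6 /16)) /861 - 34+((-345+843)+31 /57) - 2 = 211869311 /458052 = 462.54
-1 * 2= -2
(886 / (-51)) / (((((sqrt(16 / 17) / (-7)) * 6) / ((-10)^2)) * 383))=77525 * sqrt(17) / 58599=5.45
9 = 9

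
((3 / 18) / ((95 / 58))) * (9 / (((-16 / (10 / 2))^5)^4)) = 1659393310546875 / 22969590572677954319417344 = 0.00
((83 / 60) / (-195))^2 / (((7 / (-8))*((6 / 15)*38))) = -6889 / 1820637000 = -0.00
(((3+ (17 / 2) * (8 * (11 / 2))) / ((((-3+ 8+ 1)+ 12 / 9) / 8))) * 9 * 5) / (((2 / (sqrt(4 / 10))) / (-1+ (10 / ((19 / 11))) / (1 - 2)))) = -2626182 * sqrt(10) / 209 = -39735.49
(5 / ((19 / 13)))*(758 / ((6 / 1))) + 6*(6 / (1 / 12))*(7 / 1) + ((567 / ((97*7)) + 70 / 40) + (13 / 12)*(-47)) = 12561377 / 3686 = 3407.86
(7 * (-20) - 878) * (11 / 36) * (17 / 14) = -377.71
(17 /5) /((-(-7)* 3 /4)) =0.65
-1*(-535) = 535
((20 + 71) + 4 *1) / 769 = 95 / 769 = 0.12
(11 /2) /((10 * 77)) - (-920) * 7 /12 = 225403 /420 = 536.67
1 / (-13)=-1 / 13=-0.08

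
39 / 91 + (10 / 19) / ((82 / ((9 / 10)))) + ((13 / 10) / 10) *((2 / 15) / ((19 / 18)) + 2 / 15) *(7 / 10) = 18730079 / 40897500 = 0.46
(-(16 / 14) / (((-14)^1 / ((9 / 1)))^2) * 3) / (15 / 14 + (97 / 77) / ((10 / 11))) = -1215 / 2107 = -0.58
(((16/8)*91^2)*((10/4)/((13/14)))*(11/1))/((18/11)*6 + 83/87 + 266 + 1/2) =72215220/40823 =1768.98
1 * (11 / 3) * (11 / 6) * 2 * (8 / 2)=484 / 9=53.78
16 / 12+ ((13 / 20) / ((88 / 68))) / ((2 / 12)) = 2869 / 660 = 4.35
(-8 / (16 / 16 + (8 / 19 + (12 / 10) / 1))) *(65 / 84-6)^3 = 8037429305 / 18447912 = 435.68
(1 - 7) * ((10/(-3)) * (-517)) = -10340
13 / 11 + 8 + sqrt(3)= sqrt(3) + 101 / 11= 10.91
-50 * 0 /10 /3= 0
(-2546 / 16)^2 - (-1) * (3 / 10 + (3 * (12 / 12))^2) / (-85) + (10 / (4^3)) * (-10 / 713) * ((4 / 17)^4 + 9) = 2412569406807181 / 95280756800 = 25320.64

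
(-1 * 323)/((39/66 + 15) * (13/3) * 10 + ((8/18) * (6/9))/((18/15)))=-287793/602185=-0.48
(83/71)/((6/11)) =913/426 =2.14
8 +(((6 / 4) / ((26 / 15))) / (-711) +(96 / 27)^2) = 6868171 / 332748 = 20.64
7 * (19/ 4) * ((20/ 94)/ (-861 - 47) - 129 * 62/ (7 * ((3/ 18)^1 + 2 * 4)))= -19455423521/ 4182248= -4651.91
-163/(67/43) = -7009/67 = -104.61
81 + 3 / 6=163 / 2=81.50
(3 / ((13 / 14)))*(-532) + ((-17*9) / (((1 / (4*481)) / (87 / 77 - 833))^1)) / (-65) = -18864306528 / 5005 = -3769092.21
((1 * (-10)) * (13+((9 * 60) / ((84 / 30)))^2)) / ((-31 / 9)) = 164082330 / 1519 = 108019.97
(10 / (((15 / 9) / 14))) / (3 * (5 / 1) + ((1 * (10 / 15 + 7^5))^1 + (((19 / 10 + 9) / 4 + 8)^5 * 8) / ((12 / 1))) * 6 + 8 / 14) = 15052800000 / 119789275912043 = 0.00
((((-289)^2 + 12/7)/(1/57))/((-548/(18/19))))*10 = -78928965/959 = -82303.40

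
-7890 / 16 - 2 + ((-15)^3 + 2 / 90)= -1393237 / 360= -3870.10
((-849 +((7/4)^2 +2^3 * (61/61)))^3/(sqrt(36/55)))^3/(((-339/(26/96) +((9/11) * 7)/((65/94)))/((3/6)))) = 2264889102193112542563341024753395309425 * sqrt(55)/108611957614968832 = 154650256767023614328968.10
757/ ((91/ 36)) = 27252/ 91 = 299.47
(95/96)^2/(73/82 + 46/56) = 518035/905472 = 0.57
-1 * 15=-15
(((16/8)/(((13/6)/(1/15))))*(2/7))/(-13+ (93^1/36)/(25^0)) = -96/56875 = -0.00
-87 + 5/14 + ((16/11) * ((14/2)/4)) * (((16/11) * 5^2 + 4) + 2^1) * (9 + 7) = 2775979/1694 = 1638.71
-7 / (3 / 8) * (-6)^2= -672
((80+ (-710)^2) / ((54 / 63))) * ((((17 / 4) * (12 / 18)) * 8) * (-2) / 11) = -26665520 / 11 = -2424138.18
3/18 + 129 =775/6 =129.17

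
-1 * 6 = -6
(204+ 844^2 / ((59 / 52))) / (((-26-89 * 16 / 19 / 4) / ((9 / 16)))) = -1584037467 / 200600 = -7896.50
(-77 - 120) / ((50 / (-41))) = 161.54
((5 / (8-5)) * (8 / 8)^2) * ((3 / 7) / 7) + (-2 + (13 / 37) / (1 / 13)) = 4840 / 1813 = 2.67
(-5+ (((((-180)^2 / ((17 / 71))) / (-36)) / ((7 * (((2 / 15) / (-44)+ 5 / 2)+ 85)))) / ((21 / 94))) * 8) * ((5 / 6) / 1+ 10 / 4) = -27030341050 / 36078063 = -749.22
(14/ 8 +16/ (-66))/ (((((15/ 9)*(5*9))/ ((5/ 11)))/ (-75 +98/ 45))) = -652123/ 980100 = -0.67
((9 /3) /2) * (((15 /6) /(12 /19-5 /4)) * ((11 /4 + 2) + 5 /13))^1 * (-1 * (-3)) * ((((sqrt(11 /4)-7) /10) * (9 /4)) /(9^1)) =319599 /19552-45657 * sqrt(11) /39104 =12.47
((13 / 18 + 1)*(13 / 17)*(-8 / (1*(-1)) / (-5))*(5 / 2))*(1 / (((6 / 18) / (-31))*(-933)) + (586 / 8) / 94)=-41419937 / 8945604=-4.63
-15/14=-1.07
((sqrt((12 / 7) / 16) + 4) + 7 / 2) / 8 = sqrt(21) / 112 + 15 / 16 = 0.98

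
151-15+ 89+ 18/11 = 2493/11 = 226.64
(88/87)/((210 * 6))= 22/27405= 0.00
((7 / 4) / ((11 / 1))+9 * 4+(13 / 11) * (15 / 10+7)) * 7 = 14231 / 44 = 323.43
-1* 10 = -10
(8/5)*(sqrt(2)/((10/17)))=3.85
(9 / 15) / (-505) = -3 / 2525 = -0.00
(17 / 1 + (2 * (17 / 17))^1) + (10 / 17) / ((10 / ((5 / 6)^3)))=19.03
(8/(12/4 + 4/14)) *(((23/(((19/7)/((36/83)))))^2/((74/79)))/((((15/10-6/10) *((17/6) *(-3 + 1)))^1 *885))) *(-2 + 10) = -5743696896/92292422119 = -0.06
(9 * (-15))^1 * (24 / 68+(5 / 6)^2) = -9615 / 68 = -141.40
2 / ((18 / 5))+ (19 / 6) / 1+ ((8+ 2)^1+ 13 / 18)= 130 / 9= 14.44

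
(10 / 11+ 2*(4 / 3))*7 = 826 / 33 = 25.03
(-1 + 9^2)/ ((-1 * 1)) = -80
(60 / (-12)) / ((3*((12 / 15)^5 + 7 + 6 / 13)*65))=-3125 / 949311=-0.00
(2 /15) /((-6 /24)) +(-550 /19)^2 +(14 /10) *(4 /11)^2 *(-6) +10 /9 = 1646064878 /1965645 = 837.42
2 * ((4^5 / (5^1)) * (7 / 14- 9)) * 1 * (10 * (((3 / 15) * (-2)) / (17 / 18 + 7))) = 1752.97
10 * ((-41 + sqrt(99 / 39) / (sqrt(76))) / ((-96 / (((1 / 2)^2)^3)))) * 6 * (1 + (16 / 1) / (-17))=205 / 8704 - 5 * sqrt(8151) / 4299776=0.02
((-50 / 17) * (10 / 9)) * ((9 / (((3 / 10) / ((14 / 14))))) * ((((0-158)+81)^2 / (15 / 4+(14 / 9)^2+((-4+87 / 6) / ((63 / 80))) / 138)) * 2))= -3005640000 / 16201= -185521.88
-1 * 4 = -4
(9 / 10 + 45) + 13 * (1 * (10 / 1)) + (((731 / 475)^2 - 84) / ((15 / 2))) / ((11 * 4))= 6539218118 / 37228125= 175.65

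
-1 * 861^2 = -741321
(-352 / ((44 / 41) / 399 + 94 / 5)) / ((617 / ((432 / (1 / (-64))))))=838.88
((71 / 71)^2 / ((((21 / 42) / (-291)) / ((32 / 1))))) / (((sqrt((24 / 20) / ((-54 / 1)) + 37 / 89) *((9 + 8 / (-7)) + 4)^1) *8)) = -12222 *sqrt(175330) / 16351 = -312.99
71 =71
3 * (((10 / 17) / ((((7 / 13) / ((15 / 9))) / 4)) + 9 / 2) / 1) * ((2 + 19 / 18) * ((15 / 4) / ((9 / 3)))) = 2313575 / 17136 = 135.01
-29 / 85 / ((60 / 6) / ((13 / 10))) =-377 / 8500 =-0.04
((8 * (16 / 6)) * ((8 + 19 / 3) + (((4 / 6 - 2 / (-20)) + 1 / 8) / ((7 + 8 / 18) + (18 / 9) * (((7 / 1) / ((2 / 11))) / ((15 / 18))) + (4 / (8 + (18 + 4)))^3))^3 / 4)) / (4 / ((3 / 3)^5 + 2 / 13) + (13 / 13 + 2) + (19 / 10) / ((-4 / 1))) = 16849708597114095315965 / 330167341864946022636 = 51.03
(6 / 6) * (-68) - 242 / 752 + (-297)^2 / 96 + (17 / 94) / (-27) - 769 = 3310171 / 40608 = 81.52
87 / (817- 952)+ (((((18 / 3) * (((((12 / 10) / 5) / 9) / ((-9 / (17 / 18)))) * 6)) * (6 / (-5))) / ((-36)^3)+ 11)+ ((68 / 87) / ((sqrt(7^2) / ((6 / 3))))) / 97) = 1338158772053 / 129192651000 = 10.36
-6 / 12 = -1 / 2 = -0.50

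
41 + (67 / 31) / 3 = 3880 / 93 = 41.72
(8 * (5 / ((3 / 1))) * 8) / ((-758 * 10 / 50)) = -800 / 1137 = -0.70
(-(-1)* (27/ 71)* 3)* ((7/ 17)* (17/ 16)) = 567/ 1136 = 0.50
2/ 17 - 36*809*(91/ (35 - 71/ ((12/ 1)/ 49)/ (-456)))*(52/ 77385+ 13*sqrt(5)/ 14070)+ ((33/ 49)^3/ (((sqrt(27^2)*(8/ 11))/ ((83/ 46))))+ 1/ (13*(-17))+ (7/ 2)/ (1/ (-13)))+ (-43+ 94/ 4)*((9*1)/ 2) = -179825002565466976441/ 982200540601520240 - 4488823872*sqrt(5)/ 65324665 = -336.74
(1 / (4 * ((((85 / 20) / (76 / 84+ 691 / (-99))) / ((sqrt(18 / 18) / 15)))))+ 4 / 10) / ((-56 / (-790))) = 1312901 / 247401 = 5.31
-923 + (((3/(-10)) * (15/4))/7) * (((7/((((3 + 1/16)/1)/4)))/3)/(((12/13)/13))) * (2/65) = -226187/245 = -923.21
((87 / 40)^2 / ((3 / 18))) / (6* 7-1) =22707 / 32800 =0.69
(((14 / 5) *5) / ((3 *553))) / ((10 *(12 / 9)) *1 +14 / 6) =2 / 3713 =0.00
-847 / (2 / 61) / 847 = -61 / 2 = -30.50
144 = 144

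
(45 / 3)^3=3375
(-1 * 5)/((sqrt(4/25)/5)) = -62.50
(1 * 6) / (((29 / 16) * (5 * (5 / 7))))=672 / 725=0.93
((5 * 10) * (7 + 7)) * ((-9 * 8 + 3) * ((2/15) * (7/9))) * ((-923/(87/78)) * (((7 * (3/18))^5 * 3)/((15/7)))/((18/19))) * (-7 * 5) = -1057983402908705/2283228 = -463371771.42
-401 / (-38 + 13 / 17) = 6817 / 633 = 10.77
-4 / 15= -0.27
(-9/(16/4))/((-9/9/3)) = 27/4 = 6.75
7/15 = 0.47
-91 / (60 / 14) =-637 / 30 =-21.23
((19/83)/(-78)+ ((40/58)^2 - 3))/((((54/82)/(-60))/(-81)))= -16925145630/907439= -18651.55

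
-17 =-17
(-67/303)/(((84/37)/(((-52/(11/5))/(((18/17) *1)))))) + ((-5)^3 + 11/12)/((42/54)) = -396511207/2519748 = -157.36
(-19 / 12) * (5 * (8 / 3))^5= -486400000 / 729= -667215.36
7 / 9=0.78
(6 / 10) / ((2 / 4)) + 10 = 56 / 5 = 11.20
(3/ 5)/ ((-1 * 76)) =-3/ 380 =-0.01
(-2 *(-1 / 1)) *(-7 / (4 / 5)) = -35 / 2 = -17.50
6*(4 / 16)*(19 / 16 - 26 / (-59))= 4611 / 1888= 2.44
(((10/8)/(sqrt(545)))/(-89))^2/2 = 5/27628448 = 0.00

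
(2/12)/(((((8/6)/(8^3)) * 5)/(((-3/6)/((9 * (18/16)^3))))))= -16384/32805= -0.50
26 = 26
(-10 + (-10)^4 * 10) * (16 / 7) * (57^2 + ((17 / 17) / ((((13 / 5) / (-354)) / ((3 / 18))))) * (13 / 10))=5150684880 / 7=735812125.71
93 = 93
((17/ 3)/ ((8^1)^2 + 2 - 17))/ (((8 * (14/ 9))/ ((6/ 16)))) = 153/ 43904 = 0.00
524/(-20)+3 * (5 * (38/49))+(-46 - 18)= -19249/245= -78.57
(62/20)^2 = 961/100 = 9.61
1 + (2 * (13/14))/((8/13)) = 225/56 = 4.02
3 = 3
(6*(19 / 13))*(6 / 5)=684 / 65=10.52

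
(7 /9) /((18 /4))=14 /81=0.17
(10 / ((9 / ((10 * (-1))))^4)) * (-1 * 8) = -800000 / 6561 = -121.93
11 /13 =0.85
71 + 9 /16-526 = -7271 /16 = -454.44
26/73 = 0.36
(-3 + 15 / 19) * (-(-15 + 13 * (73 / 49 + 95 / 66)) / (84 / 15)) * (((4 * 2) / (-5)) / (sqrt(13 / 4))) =-298556 * sqrt(13) / 133133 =-8.09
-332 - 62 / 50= -8331 / 25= -333.24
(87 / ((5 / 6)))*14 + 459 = 1920.60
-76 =-76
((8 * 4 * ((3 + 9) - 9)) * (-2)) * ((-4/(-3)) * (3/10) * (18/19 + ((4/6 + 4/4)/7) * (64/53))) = -3342592/35245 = -94.84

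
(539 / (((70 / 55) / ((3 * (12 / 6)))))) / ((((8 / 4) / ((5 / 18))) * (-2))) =-4235 / 24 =-176.46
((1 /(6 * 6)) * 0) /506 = 0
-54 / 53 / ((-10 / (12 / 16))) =81 / 1060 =0.08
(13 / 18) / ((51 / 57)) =0.81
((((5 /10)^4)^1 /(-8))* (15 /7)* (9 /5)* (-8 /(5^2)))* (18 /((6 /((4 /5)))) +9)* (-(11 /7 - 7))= 29241 /49000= 0.60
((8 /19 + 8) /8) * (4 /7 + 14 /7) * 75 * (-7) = -27000 /19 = -1421.05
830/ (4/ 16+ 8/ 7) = 23240/ 39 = 595.90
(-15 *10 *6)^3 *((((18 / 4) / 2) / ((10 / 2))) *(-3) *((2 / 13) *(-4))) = -7873200000 / 13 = -605630769.23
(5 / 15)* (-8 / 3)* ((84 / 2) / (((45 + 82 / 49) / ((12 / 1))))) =-21952 / 2287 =-9.60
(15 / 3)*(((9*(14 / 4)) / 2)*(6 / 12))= 315 / 8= 39.38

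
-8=-8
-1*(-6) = 6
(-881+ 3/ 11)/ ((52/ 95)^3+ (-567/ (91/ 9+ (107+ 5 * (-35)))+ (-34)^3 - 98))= 618222247000/ 27651052814561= 0.02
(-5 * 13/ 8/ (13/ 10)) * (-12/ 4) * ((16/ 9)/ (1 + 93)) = 50/ 141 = 0.35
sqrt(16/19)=4*sqrt(19)/19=0.92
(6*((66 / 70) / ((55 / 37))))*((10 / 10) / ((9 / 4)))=296 / 175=1.69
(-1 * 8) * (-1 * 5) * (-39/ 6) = -260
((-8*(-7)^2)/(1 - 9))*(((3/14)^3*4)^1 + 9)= 6201/14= 442.93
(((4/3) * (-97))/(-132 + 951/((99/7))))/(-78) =-2134/83343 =-0.03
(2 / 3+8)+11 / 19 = 527 / 57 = 9.25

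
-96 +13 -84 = -167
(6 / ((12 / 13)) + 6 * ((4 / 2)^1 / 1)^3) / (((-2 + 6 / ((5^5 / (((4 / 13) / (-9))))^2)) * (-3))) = 9.08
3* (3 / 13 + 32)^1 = 1257 / 13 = 96.69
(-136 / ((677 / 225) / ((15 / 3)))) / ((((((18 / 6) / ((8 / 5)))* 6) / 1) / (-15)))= 204000 / 677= 301.33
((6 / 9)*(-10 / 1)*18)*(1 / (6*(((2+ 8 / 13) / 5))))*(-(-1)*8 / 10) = -520 / 17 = -30.59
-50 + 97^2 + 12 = 9371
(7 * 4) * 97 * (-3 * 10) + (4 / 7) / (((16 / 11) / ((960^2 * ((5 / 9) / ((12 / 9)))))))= 485640 / 7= 69377.14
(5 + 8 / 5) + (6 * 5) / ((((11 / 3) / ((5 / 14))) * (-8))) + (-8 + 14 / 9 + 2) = 49627 / 27720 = 1.79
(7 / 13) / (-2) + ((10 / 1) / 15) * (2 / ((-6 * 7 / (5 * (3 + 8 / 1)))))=-3301 / 1638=-2.02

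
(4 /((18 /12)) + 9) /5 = 7 /3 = 2.33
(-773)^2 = 597529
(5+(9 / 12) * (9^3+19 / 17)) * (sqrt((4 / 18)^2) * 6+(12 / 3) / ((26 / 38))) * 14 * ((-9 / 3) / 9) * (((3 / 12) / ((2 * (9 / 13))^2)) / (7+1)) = -14959945 / 49572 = -301.78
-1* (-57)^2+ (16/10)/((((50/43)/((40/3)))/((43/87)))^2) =-27228034597/8515125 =-3197.61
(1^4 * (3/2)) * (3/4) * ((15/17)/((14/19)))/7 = 2565/13328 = 0.19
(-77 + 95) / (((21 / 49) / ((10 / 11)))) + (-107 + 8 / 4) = -735 / 11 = -66.82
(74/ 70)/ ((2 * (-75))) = -37/ 5250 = -0.01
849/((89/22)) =18678/89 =209.87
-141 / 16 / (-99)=47 / 528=0.09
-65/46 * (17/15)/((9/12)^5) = -113152/16767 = -6.75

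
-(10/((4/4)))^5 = -100000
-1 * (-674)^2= -454276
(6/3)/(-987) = -2/987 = -0.00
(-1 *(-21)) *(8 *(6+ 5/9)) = 3304/3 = 1101.33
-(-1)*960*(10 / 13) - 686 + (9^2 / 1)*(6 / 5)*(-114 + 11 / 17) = -12116816 / 1105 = -10965.44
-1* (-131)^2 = -17161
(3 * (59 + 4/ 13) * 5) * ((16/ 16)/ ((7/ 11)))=127215/ 91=1397.97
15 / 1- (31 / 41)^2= 24254 / 1681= 14.43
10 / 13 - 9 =-107 / 13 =-8.23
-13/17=-0.76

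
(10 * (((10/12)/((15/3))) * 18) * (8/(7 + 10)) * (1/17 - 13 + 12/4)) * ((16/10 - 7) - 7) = 502944/289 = 1740.29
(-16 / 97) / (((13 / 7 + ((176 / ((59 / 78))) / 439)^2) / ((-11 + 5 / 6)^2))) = -69895749322588 / 8765277319773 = -7.97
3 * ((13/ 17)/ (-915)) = -13/ 5185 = -0.00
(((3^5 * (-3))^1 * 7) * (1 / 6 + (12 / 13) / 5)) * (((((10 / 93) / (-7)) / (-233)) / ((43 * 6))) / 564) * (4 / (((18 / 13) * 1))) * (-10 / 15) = 137 / 87586098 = 0.00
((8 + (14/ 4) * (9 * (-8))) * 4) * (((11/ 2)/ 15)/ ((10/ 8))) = -21472/ 75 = -286.29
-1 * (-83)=83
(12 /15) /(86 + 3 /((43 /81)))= 172 /19705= 0.01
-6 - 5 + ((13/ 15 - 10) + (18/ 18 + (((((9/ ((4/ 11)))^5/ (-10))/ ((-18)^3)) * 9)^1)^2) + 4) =41352327927897563/ 20132659200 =2053992.35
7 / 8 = 0.88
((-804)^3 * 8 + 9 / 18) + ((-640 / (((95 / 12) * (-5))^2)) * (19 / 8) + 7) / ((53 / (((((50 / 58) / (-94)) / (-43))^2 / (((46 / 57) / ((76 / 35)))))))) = -4157747711.50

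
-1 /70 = -0.01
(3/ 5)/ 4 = 3/ 20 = 0.15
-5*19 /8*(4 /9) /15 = -19 /54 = -0.35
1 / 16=0.06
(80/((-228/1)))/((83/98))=-1960/4731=-0.41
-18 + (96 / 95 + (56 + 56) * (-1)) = -12254 / 95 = -128.99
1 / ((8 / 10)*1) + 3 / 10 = 1.55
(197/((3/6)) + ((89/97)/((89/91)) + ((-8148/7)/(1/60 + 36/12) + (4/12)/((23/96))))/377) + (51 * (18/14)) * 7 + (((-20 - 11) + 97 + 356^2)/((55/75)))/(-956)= 18524114719871/27602097094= 671.11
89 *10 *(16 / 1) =14240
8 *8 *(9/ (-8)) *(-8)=576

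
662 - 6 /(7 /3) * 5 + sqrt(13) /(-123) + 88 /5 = 23336 /35 - sqrt(13) /123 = 666.71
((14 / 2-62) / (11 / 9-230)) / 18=55 / 4118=0.01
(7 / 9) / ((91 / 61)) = 61 / 117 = 0.52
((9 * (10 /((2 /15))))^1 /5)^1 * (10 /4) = 675 /2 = 337.50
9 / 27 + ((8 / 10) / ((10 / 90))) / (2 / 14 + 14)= 139 / 165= 0.84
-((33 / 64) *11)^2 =-131769 / 4096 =-32.17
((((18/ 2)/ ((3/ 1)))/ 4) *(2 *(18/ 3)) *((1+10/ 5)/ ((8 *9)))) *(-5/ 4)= -15/ 32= -0.47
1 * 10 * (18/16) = 45/4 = 11.25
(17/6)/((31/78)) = 221/31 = 7.13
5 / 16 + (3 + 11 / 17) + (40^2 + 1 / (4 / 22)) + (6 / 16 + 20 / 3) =1616.50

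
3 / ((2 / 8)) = 12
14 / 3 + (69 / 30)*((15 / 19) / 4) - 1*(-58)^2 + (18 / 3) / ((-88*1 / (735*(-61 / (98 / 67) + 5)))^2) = 4089586891 / 7296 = 560524.52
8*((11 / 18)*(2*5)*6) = 880 / 3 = 293.33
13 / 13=1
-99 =-99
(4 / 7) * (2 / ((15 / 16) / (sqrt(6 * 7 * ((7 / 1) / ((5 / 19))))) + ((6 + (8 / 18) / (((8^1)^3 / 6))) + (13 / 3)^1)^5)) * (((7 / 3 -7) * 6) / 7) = -273779108699145981367261593600 / 7073669733974063652409864678981919 + 68078861925529707085824 * sqrt(570) / 176841743349351591310246616974547975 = -0.00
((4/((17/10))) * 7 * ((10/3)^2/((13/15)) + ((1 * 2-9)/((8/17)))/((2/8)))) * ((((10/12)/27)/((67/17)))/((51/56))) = -71363600/10794303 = -6.61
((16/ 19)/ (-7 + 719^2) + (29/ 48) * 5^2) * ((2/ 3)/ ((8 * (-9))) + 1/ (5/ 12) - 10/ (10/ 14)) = -2480100724319/ 14143861440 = -175.35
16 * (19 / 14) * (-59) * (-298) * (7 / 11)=2672464 / 11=242951.27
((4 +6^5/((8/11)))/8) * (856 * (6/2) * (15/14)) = 3678660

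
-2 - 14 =-16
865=865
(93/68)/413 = 93/28084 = 0.00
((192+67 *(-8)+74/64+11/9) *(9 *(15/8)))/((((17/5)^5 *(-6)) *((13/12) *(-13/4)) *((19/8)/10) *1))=-23059453125/9118321654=-2.53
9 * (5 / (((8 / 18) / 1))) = 405 / 4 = 101.25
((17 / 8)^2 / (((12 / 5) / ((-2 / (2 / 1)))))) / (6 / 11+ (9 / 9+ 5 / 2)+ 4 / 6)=-15895 / 39808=-0.40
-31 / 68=-0.46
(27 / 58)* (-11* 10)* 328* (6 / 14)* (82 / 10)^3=-20142024408 / 5075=-3968871.80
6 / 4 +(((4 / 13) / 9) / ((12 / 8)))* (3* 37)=943 / 234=4.03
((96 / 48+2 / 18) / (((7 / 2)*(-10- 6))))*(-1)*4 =19 / 126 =0.15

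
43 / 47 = 0.91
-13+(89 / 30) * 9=137 / 10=13.70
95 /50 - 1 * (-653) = 6549 /10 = 654.90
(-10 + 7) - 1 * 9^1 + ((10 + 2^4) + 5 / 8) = 117 / 8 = 14.62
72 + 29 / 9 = 677 / 9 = 75.22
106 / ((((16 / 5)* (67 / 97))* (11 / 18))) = 231345 / 2948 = 78.48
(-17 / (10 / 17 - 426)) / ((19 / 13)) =3757 / 137408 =0.03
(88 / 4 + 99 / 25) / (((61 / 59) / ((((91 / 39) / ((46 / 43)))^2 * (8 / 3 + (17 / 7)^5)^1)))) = 311097370847593 / 29884320900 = 10410.05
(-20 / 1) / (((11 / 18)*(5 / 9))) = -648 / 11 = -58.91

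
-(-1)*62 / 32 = 1.94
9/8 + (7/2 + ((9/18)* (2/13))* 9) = 553/104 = 5.32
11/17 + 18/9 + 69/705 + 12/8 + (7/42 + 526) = 6356983/11985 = 530.41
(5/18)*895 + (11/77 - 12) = 29831/126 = 236.75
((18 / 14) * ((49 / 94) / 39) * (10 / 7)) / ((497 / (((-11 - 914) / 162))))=-0.00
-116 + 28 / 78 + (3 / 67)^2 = -20245039 / 175071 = -115.64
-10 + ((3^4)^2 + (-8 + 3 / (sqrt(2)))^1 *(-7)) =6607 - 21 *sqrt(2) / 2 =6592.15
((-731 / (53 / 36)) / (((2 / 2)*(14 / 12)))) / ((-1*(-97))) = -157896 / 35987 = -4.39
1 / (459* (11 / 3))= 1 / 1683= 0.00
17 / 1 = 17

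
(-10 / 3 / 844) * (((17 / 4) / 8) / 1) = -85 / 40512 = -0.00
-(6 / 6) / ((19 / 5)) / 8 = -5 / 152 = -0.03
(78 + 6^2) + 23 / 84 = 9599 / 84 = 114.27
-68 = -68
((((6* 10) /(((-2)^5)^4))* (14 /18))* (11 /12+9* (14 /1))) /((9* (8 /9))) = 53305 /75497472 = 0.00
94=94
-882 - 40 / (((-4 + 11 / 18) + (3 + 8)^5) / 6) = -2556796194 / 2898857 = -882.00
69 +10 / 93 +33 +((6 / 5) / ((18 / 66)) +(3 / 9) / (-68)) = 3367613 / 31620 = 106.50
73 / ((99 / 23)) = 1679 / 99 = 16.96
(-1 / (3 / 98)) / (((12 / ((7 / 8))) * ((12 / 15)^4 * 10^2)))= -8575 / 147456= -0.06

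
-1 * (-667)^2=-444889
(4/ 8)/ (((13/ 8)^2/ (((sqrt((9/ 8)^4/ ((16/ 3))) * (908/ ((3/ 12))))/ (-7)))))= -36774 * sqrt(3)/ 1183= -53.84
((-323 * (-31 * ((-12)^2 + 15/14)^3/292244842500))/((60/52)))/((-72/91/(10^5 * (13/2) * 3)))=-27635245427179/123681488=-223438.82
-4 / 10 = -2 / 5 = -0.40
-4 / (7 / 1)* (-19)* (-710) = -53960 / 7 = -7708.57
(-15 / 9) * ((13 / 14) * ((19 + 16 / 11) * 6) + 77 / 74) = -3276395 / 17094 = -191.67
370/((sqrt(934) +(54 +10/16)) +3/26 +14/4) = 46614672/5317021 -800384* sqrt(934)/5317021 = 4.17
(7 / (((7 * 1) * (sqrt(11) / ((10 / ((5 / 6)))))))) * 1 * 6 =72 * sqrt(11) / 11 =21.71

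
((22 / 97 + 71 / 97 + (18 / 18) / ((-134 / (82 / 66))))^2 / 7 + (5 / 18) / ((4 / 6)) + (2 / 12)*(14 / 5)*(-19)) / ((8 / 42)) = -43.69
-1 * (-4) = 4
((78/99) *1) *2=52/33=1.58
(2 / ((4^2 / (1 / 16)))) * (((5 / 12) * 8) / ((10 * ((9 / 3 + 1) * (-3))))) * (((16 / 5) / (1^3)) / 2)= -1 / 2880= -0.00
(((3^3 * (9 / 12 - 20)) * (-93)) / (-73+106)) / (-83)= -17.65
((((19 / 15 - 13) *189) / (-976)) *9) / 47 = 6237 / 14335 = 0.44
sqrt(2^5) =4*sqrt(2) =5.66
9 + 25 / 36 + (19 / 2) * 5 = 2059 / 36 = 57.19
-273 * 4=-1092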